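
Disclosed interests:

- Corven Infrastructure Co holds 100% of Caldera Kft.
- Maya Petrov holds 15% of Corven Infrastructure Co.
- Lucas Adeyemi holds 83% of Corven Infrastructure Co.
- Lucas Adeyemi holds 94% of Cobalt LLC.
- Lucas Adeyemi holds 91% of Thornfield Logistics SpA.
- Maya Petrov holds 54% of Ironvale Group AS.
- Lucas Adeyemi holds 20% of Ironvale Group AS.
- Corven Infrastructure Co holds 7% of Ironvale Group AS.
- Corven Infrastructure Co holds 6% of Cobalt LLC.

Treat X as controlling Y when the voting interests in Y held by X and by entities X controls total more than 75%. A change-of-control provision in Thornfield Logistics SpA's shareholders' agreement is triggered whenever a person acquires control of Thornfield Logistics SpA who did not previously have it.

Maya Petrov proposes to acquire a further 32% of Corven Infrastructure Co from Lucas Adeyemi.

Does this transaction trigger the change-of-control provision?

The purchase adds only to Maya's holdings (Lucas's stake shrinks), so Maya is the only person who could newly come to control Thornfield.
Maya's largest direct stake is 54% in Ironvale, which does not meet the threshold, so Maya controls no company.
Neither Maya nor any entity Maya controls holds any voting interest in Thornfield.
So before the transaction, Maya does not control Thornfield.
After the purchase, Maya's direct stake in Corven rises to 15% + 32% = 47%, and Lucas's stake falls to 51%.
Maya's side now holds 47% of Corven, not > 75%, so Maya still does not control Corven.
After the transaction, neither Maya nor any entity Maya controls holds a voting interest in Thornfield, so Maya still does not control it.
No new person acquires control, so the clause is not triggered.

No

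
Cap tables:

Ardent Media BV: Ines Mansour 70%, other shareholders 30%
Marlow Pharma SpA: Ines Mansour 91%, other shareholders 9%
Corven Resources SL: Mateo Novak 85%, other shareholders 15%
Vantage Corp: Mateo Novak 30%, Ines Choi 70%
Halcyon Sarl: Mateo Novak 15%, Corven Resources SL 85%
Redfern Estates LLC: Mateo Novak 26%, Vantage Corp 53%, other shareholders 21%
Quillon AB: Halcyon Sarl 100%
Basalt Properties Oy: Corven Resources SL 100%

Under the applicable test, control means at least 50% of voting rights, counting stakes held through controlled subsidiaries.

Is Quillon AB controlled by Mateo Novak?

Yes

Mateo holds 85% of Corven, so Mateo controls Corven.
Mateo and Corven together hold 15% + 85% = 100% of Halcyon, so Mateo controls Halcyon.
Halcyon holds 100% of Quillon, so Mateo controls Quillon.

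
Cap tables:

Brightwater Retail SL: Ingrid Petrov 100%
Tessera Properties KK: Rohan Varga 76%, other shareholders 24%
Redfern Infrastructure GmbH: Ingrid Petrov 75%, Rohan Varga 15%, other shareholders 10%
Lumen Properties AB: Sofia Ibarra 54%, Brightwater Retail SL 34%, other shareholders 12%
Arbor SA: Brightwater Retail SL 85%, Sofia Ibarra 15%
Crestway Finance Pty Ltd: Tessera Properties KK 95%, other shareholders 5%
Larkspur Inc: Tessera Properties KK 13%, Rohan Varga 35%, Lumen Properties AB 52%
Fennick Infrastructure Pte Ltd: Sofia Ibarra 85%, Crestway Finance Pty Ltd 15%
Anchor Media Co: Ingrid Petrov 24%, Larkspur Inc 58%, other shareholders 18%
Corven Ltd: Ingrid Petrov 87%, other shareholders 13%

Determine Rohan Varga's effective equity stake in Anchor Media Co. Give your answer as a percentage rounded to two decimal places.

26.03%

Rohan reaches Anchor along 2 paths.
Via Tessera → Larkspur: 76% × 13% × 58% = 5.7304%.
Via Larkspur: 35% × 58% = 20.3%.
Total: 5.7304% + 20.3% = 26.0304%.
Rounded: 26.03%.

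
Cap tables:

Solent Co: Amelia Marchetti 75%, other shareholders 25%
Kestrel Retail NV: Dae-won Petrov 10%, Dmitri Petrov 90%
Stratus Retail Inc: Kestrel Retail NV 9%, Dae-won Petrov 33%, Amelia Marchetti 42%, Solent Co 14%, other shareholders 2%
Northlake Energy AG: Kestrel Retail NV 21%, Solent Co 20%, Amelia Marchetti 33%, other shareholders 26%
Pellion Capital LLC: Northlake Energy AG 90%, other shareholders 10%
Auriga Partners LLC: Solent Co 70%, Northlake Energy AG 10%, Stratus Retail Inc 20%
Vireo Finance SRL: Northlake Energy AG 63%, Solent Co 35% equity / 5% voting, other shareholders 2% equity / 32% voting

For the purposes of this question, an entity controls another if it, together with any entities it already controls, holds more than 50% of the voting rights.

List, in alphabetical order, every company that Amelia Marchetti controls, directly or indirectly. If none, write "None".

Amelia holds 75% of Solent, so Amelia controls Solent.
Amelia and Solent together hold 42% + 14% = 56% of Stratus, so Amelia controls Stratus.
Solent and Amelia together hold 20% + 33% = 53% of Northlake, so Amelia controls Northlake.
Northlake holds 90% of Pellion, so Amelia controls Pellion.
Solent and Northlake and Stratus together hold 70% + 10% + 20% = 100% of Auriga, so Amelia controls Auriga.
Northlake and Solent together hold 63% + 5% = 68% of Vireo, so Amelia controls Vireo.
No other company's threshold is met.

Auriga Partners LLC, Northlake Energy AG, Pellion Capital LLC, Solent Co, Stratus Retail Inc, Vireo Finance SRL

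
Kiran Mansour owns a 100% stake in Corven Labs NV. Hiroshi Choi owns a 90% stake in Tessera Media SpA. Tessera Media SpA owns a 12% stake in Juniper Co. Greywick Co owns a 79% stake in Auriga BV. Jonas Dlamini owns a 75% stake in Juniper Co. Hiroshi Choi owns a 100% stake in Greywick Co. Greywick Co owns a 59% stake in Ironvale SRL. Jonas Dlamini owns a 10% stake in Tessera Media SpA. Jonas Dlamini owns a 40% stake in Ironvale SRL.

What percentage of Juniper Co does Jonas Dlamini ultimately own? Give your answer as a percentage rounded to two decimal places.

76.20%

Jonas reaches Juniper along 2 paths.
Via Tessera: 10% × 12% = 1.2%.
Direct stake: 75% = 75%.
Total: 1.2% + 75% = 76.2%.
Rounded: 76.20%.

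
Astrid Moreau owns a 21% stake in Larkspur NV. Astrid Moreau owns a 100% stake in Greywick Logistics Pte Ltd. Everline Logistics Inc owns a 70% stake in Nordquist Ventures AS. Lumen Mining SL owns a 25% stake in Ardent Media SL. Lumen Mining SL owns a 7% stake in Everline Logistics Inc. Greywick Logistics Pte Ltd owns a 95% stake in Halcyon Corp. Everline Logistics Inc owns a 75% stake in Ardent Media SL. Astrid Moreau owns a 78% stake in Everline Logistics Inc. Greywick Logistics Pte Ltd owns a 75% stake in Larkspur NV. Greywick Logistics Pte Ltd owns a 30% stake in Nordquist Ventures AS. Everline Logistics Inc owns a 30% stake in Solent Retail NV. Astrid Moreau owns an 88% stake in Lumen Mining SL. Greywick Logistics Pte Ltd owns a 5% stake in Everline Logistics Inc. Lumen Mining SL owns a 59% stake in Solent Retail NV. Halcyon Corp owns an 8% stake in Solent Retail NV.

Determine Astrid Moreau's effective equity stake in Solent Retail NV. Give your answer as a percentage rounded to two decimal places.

86.27%

Astrid reaches Solent along 5 paths.
Via Lumen: 88% × 59% = 51.92%.
Via Greywick → Everline: 100% × 5% × 30% = 1.5%.
Via Lumen → Everline: 88% × 7% × 30% = 1.848%.
Via Everline: 78% × 30% = 23.4%.
Via Greywick → Halcyon: 100% × 95% × 8% = 7.6%.
Total: 51.92% + 1.5% + 1.848% + 23.4% + 7.6% = 86.268%.
Rounded: 86.27%.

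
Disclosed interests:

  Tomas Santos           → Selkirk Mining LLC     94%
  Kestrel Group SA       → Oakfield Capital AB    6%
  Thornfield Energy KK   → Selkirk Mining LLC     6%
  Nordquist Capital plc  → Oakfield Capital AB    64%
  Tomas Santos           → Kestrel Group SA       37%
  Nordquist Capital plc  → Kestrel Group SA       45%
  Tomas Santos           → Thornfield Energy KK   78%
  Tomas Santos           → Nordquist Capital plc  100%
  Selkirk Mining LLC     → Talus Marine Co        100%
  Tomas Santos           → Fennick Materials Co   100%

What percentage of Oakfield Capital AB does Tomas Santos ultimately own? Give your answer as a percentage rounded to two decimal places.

Tomas reaches Oakfield along 3 paths.
Via Nordquist → Kestrel: 100% × 45% × 6% = 2.7%.
Via Kestrel: 37% × 6% = 2.22%.
Via Nordquist: 100% × 64% = 64%.
Total: 2.7% + 2.22% + 64% = 68.92%.

68.92%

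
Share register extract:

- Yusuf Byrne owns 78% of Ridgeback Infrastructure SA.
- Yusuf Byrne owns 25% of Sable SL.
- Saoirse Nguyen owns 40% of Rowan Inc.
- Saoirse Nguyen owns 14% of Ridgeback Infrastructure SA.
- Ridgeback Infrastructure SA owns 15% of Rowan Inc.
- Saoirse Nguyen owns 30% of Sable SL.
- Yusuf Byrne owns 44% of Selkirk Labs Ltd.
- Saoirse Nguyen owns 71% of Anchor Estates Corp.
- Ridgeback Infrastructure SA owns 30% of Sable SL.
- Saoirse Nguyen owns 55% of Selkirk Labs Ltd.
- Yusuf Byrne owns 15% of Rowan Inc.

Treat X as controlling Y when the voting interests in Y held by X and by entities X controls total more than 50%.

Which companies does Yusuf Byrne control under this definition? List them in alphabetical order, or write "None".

Ridgeback Infrastructure SA, Sable SL

Yusuf holds 78% of Ridgeback, so Yusuf controls Ridgeback.
Ridgeback and Yusuf together hold 30% + 25% = 55% of Sable, so Yusuf controls Sable.
No other company's threshold is met.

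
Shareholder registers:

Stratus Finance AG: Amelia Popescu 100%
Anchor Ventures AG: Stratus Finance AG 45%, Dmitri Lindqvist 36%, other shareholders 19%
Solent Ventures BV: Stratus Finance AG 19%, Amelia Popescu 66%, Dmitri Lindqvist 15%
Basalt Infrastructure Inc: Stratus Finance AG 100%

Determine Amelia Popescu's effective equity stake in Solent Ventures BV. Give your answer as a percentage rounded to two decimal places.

85.00%

Amelia reaches Solent along 2 paths.
Via Stratus: 100% × 19% = 19%.
Direct stake: 66% = 66%.
Total: 19% + 66% = 85%.
Rounded: 85.00%.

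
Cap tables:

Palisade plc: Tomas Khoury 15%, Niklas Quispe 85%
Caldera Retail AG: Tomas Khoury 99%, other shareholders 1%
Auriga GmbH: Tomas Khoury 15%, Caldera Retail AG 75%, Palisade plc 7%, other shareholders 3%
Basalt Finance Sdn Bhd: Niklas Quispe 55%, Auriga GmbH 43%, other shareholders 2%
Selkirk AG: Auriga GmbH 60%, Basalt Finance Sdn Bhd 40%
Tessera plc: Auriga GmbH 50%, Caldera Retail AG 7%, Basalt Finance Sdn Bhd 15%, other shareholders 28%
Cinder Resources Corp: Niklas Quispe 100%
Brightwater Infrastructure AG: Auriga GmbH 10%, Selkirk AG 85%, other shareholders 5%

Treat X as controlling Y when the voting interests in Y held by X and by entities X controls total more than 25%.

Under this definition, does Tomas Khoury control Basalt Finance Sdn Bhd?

Yes

Tomas holds 99% of Caldera, so Tomas controls Caldera.
Tomas and Caldera together hold 15% + 75% = 90% of Auriga, so Tomas controls Auriga.
Auriga holds 43% of Basalt, so Tomas controls Basalt.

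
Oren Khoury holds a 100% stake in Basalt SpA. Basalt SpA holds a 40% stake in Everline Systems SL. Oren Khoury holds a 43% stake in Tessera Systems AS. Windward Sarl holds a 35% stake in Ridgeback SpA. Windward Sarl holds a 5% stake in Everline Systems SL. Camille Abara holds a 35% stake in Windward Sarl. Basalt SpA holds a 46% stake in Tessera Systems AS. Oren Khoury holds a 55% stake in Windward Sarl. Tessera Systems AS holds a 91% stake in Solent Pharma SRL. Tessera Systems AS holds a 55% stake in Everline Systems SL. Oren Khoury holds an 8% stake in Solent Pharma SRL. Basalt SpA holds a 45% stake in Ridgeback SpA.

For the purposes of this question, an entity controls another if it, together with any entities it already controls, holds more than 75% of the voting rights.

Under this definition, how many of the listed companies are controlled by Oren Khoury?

Oren holds 100% of Basalt, so Oren controls Basalt.
Basalt and Oren together hold 46% + 43% = 89% of Tessera, so Oren controls Tessera.
Tessera and Basalt together hold 55% + 40% = 95% of Everline, so Oren controls Everline.
Tessera and Oren together hold 91% + 8% = 99% of Solent, so Oren controls Solent.
No other company's threshold is met.
Oren controls 4 companies.

4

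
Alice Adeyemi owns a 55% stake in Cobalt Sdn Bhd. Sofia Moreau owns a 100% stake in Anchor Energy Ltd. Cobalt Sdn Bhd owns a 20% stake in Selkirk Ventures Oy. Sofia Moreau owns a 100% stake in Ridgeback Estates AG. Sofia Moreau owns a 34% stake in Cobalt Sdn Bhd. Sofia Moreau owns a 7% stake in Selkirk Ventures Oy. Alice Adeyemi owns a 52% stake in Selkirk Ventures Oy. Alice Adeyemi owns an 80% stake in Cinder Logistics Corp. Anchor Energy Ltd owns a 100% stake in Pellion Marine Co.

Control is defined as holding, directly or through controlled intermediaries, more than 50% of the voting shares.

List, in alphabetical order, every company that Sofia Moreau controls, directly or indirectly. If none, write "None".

Sofia holds 100% of Anchor, so Sofia controls Anchor.
Sofia holds 100% of Ridgeback, so Sofia controls Ridgeback.
Anchor holds 100% of Pellion, so Sofia controls Pellion.
No other company's threshold is met.

Anchor Energy Ltd, Pellion Marine Co, Ridgeback Estates AG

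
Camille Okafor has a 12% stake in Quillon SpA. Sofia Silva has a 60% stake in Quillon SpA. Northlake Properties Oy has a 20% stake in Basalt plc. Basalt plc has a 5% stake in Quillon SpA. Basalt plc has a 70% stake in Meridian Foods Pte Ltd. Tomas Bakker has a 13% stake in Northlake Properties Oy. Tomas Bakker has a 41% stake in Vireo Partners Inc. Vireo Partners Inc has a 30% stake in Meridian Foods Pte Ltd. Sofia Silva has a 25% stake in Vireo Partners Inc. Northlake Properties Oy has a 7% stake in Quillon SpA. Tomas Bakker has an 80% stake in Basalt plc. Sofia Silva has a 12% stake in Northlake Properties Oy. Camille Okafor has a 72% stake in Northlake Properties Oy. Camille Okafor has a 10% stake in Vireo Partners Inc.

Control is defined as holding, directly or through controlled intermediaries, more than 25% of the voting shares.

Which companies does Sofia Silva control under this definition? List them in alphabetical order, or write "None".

Sofia holds 60% of Quillon, so Sofia controls Quillon.
No other company's threshold is met.

Quillon SpA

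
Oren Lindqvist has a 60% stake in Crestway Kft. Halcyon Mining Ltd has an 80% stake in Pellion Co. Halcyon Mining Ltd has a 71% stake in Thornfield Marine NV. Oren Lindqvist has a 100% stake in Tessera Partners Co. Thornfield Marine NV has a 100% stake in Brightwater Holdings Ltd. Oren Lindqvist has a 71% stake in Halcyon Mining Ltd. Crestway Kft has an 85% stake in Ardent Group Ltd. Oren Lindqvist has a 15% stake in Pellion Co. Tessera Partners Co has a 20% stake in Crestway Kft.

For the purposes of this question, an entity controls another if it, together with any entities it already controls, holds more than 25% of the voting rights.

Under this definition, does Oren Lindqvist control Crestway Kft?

Oren holds 100% of Tessera, so Oren controls Tessera.
Oren and Tessera together hold 60% + 20% = 80% of Crestway, so Oren controls Crestway.

Yes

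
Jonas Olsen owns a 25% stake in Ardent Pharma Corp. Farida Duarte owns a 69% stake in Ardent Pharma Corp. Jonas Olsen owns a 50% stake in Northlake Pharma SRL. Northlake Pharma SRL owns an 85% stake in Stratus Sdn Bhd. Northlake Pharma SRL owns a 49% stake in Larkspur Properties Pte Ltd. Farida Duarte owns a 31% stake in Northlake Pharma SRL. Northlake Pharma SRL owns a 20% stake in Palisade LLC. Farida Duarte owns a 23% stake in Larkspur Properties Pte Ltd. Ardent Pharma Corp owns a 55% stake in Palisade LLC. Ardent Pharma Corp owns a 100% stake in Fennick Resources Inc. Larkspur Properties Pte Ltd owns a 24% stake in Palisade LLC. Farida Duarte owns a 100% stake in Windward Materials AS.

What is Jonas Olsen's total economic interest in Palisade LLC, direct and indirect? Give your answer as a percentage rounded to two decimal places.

Jonas reaches Palisade along 3 paths.
Via Ardent: 25% × 55% = 13.75%.
Via Northlake → Larkspur: 50% × 49% × 24% = 5.88%.
Via Northlake: 50% × 20% = 10%.
Total: 13.75% + 5.88% + 10% = 29.63%.

29.63%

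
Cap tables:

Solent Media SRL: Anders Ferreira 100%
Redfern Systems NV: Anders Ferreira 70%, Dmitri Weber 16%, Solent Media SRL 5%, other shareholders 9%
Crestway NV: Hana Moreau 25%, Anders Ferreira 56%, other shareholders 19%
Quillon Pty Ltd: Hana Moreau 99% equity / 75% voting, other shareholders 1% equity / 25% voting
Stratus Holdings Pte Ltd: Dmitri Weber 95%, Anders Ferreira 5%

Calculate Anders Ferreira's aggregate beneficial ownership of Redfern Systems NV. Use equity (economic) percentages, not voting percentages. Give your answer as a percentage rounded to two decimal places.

75.00%

Anders reaches Redfern along 2 paths.
Direct stake: 70% = 70%.
Via Solent: 100% × 5% = 5%.
Total: 70% + 5% = 75%.
Rounded: 75.00%.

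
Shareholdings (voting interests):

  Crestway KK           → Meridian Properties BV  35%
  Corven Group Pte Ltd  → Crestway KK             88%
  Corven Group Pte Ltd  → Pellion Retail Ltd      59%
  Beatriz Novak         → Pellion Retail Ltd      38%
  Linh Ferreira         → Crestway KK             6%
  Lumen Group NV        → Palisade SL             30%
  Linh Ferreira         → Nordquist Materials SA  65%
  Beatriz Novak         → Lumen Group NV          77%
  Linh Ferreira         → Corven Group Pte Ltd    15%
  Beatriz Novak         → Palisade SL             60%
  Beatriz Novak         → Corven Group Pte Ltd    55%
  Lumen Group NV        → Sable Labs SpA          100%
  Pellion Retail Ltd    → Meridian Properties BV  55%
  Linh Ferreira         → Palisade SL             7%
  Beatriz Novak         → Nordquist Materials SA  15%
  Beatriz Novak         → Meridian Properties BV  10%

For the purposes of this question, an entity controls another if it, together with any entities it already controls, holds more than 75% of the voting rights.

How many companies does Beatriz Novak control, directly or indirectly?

Beatriz holds 77% of Lumen, so Beatriz controls Lumen.
Lumen and Beatriz together hold 30% + 60% = 90% of Palisade, so Beatriz controls Palisade.
Lumen holds 100% of Sable, so Beatriz controls Sable.
No other company's threshold is met.
Beatriz controls 3 companies.

3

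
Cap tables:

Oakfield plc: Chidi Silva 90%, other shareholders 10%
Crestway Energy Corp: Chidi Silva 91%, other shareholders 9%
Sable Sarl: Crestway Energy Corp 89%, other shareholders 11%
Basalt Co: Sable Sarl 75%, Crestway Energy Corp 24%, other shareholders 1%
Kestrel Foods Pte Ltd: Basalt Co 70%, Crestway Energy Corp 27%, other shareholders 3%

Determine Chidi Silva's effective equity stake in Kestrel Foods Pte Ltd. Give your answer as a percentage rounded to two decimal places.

82.38%

Chidi reaches Kestrel along 3 paths.
Via Crestway → Sable → Basalt: 91% × 89% × 75% × 70% = 42.51975%.
Via Crestway → Basalt: 91% × 24% × 70% = 15.288%.
Via Crestway: 91% × 27% = 24.57%.
Total: 42.51975% + 15.288% + 24.57% = 82.37775%.
Rounded: 82.38%.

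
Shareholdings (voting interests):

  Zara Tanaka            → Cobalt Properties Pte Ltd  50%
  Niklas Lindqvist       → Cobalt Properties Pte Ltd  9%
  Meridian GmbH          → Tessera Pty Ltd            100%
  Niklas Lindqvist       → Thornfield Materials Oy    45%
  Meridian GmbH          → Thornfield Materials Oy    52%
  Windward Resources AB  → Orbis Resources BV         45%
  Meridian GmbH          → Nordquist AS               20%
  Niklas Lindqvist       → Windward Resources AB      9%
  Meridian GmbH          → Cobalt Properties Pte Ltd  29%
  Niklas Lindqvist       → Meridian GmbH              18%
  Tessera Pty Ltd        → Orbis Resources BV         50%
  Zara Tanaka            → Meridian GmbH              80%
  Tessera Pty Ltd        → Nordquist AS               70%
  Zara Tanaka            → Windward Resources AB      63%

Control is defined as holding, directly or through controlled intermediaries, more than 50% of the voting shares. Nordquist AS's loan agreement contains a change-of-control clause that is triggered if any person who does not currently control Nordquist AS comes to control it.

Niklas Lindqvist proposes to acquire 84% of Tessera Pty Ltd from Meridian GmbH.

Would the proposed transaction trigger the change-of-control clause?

Yes

The purchase adds only to Niklas's holdings (Meridian's stake shrinks), so Niklas is the only person who could newly come to control Nordquist.
Niklas's largest direct stake is 45% in Thornfield, which does not meet the threshold, so Niklas controls no company.
Neither Niklas nor any entity Niklas controls holds any voting interest in Nordquist.
So before the transaction, Niklas does not control Nordquist.
After the purchase, Niklas holds 84% of Tessera directly, and Meridian's stake falls to 16%.
Niklas holds 84% of Tessera, so Niklas controls Tessera.
Tessera holds 70% of Nordquist, so Niklas controls Nordquist.
Niklas did not control Nordquist before and does after, so the clause is triggered.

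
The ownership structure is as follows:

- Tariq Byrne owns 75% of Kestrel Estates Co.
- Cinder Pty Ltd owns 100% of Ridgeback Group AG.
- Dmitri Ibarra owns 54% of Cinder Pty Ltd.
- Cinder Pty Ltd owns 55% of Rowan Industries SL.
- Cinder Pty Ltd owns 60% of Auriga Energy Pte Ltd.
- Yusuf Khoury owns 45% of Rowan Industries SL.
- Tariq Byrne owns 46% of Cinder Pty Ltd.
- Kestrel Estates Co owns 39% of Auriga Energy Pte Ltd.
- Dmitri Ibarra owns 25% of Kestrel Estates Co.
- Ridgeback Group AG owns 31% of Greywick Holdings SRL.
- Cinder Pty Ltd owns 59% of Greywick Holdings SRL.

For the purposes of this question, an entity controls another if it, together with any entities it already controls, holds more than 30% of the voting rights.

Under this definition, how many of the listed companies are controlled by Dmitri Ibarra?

Dmitri holds 54% of Cinder, so Dmitri controls Cinder.
Cinder holds 55% of Rowan, so Dmitri controls Rowan.
Cinder holds 100% of Ridgeback, so Dmitri controls Ridgeback.
Cinder holds 60% of Auriga, so Dmitri controls Auriga.
Cinder and Ridgeback together hold 59% + 31% = 90% of Greywick, so Dmitri controls Greywick.
No other company's threshold is met.
Dmitri controls 5 companies.

5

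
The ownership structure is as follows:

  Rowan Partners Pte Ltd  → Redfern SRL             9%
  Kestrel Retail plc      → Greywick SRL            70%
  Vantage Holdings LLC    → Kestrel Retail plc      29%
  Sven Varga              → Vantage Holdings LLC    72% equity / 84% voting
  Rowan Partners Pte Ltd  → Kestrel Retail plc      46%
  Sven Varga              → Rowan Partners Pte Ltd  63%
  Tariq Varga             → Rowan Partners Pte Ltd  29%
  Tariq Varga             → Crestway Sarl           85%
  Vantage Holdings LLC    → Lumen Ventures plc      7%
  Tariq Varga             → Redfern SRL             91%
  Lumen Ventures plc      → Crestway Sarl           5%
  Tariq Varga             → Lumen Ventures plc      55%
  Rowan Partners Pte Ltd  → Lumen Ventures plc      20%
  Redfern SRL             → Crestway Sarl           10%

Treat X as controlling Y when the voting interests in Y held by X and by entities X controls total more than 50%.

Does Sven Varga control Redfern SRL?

No

Sven holds 63% of Rowan, so Sven controls Rowan.
Sven holds 84% of Vantage, so Sven controls Vantage.
Vantage and Rowan together hold 29% + 46% = 75% of Kestrel, so Sven controls Kestrel.
Kestrel holds 70% of Greywick, so Sven controls Greywick.
In Redfern, Sven's side holds only 9%, not > 50%.
So Sven does not control Redfern.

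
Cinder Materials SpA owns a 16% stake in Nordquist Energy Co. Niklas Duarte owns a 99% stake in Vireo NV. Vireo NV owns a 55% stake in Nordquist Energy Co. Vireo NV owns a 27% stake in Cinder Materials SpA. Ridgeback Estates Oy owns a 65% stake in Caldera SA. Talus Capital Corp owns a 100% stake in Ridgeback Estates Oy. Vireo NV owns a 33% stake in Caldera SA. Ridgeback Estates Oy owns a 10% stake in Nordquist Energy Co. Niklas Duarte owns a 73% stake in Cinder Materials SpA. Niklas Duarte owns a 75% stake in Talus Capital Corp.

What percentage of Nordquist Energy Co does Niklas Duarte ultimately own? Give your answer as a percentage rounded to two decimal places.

Niklas reaches Nordquist along 4 paths.
Via Cinder: 73% × 16% = 11.68%.
Via Vireo → Cinder: 99% × 27% × 16% = 4.2768%.
Via Vireo: 99% × 55% = 54.45%.
Via Talus → Ridgeback: 75% × 100% × 10% = 7.5%.
Total: 11.68% + 4.2768% + 54.45% + 7.5% = 77.9068%.
Rounded: 77.91%.

77.91%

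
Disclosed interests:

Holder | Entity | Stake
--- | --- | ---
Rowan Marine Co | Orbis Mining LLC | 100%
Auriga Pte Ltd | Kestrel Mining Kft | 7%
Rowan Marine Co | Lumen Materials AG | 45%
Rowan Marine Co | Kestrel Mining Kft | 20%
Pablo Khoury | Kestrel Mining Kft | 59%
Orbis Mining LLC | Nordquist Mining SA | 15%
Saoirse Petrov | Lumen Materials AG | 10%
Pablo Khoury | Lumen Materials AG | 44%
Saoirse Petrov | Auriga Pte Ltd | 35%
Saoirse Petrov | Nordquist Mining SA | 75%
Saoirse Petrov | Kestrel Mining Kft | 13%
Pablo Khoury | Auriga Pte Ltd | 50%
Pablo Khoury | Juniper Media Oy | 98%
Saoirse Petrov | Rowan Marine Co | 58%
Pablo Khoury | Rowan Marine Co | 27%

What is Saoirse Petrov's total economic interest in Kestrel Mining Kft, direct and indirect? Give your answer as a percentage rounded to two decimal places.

27.05%

Saoirse reaches Kestrel along 3 paths.
Via Rowan: 58% × 20% = 11.6%.
Direct stake: 13% = 13%.
Via Auriga: 35% × 7% = 2.45%.
Total: 11.6% + 13% + 2.45% = 27.05%.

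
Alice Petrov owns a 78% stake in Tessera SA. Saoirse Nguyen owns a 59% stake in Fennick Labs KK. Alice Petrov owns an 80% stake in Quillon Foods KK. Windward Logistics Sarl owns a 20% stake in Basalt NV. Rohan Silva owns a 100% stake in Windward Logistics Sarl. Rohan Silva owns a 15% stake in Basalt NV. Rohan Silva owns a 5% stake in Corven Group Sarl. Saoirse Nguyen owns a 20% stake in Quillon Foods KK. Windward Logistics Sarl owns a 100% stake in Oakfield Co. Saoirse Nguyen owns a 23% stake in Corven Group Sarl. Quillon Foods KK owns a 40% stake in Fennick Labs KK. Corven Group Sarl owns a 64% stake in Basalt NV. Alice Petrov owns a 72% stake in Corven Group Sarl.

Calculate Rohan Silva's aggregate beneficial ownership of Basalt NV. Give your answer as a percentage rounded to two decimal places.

Rohan reaches Basalt along 3 paths.
Via Corven: 5% × 64% = 3.2%.
Via Windward: 100% × 20% = 20%.
Direct stake: 15% = 15%.
Total: 3.2% + 20% + 15% = 38.2%.
Rounded: 38.20%.

38.20%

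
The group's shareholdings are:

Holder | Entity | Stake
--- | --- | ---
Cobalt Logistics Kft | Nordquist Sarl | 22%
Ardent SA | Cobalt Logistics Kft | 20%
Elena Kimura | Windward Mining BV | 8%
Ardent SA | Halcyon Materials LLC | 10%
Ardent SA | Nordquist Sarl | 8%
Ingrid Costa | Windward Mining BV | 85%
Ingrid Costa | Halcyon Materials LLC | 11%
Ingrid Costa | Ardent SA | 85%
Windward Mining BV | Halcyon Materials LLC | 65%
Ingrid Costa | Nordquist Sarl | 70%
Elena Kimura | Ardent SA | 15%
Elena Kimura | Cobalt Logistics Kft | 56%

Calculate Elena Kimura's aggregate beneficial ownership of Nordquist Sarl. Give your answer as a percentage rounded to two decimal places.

Elena reaches Nordquist along 3 paths.
Via Cobalt: 56% × 22% = 12.32%.
Via Ardent → Cobalt: 15% × 20% × 22% = 0.66%.
Via Ardent: 15% × 8% = 1.2%.
Total: 12.32% + 0.66% + 1.2% = 14.18%.

14.18%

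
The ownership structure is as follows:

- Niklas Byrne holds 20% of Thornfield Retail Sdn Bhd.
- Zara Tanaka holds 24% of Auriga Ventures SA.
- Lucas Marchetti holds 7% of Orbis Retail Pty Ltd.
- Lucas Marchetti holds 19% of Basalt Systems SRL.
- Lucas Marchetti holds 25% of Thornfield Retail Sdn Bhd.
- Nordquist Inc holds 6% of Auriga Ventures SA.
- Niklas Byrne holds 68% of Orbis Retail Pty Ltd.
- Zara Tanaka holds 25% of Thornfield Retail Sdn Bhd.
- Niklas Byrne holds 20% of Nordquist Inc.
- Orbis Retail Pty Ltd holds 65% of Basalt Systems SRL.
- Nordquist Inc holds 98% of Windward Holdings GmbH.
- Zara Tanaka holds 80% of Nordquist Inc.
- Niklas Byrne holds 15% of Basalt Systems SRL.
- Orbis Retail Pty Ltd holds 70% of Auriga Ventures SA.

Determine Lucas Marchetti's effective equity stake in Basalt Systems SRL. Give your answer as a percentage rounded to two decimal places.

23.55%

Lucas reaches Basalt along 2 paths.
Direct stake: 19% = 19%.
Via Orbis: 7% × 65% = 4.55%.
Total: 19% + 4.55% = 23.55%.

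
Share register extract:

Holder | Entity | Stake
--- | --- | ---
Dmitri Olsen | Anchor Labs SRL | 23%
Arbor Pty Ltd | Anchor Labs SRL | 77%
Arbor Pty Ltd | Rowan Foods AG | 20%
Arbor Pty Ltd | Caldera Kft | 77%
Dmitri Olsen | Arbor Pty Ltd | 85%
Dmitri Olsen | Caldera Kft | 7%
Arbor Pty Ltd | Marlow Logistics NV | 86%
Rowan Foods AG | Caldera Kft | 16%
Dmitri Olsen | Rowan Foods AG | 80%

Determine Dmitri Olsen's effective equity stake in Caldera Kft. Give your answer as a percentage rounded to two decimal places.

87.97%

Dmitri reaches Caldera along 4 paths.
Via Rowan: 80% × 16% = 12.8%.
Via Arbor → Rowan: 85% × 20% × 16% = 2.72%.
Direct stake: 7% = 7%.
Via Arbor: 85% × 77% = 65.45%.
Total: 12.8% + 2.72% + 7% + 65.45% = 87.97%.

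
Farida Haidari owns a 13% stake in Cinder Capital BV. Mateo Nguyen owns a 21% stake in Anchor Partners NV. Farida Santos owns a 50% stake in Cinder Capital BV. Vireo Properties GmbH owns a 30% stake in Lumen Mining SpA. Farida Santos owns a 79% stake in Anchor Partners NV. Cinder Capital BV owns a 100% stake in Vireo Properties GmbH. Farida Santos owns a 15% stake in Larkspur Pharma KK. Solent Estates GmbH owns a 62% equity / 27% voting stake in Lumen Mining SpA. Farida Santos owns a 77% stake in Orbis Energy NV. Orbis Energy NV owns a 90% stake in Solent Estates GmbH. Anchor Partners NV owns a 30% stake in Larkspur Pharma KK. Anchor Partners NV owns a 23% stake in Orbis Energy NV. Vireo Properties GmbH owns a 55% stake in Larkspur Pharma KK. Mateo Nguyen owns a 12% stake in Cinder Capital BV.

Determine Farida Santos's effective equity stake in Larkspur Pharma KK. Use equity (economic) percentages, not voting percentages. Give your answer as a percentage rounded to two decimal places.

Farida Santos reaches Larkspur along 3 paths.
Via Cinder → Vireo: 50% × 100% × 55% = 27.5%.
Direct stake: 15% = 15%.
Via Anchor: 79% × 30% = 23.7%.
Total: 27.5% + 15% + 23.7% = 66.2%.
Rounded: 66.20%.

66.20%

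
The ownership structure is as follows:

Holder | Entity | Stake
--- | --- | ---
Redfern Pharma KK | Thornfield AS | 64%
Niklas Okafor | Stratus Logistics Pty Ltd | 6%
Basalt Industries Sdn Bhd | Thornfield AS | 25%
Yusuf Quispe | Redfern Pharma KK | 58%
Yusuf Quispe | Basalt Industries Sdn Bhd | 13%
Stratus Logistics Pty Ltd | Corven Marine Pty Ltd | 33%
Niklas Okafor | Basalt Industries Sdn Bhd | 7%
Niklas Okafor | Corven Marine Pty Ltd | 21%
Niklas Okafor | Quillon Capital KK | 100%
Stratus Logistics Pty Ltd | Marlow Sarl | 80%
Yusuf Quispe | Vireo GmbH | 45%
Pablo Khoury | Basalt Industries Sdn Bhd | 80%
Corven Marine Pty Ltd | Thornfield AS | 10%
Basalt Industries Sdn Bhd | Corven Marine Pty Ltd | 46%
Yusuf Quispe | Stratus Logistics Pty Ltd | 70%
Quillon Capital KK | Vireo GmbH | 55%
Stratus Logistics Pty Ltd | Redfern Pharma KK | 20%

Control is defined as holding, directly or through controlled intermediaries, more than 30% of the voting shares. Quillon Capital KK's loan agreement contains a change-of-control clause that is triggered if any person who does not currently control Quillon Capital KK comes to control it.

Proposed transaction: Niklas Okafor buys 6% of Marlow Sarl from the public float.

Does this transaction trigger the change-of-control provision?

The purchase changes only Niklas's holdings, so Niklas is the only person who could newly come to control Quillon.
Niklas holds 100% of Quillon, so Niklas controls Quillon.
So Niklas already controls Quillon before the transaction.
After the purchase, Niklas holds 6% of Marlow directly.
Niklas controlled Quillon already, so this is not a new person acquiring control; every other person's position is unchanged or reduced.
No new person acquires control, so the clause is not triggered.

No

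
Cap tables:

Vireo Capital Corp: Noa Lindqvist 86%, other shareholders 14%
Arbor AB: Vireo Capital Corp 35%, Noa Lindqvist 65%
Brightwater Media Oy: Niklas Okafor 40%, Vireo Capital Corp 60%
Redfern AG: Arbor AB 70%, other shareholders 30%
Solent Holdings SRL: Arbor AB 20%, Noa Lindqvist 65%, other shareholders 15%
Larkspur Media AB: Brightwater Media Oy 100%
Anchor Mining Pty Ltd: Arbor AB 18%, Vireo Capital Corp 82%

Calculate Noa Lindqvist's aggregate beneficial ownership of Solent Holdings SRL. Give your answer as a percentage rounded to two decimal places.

Noa reaches Solent along 3 paths.
Via Vireo → Arbor: 86% × 35% × 20% = 6.02%.
Via Arbor: 65% × 20% = 13%.
Direct stake: 65% = 65%.
Total: 6.02% + 13% + 65% = 84.02%.

84.02%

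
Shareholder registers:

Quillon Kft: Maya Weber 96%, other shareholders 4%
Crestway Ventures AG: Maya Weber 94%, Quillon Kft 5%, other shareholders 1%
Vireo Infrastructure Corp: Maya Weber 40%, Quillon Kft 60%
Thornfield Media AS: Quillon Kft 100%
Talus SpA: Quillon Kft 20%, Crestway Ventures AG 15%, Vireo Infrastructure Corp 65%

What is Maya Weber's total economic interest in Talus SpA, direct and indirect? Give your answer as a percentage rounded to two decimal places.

97.46%

Maya reaches Talus along 5 paths.
Via Quillon: 96% × 20% = 19.2%.
Via Crestway: 94% × 15% = 14.1%.
Via Quillon → Crestway: 96% × 5% × 15% = 0.72%.
Via Vireo: 40% × 65% = 26%.
Via Quillon → Vireo: 96% × 60% × 65% = 37.44%.
Total: 19.2% + 14.1% + 0.72% + 26% + 37.44% = 97.46%.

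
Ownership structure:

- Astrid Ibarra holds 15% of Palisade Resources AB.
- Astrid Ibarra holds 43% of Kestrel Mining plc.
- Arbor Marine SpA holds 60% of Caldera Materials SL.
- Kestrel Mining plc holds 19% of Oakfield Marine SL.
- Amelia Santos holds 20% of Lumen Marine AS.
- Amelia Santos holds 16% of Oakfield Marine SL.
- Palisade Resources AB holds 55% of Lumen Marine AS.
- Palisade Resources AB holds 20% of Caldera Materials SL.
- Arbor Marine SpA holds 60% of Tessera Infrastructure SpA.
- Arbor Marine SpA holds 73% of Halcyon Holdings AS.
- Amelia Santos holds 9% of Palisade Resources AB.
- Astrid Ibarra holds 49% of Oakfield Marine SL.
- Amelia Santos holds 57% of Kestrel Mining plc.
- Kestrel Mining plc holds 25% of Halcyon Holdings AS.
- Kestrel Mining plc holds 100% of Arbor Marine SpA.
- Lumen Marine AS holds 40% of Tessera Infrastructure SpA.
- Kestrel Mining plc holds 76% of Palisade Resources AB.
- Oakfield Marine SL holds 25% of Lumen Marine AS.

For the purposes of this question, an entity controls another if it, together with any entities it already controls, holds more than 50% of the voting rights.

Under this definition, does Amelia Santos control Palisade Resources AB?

Yes

Amelia holds 57% of Kestrel, so Amelia controls Kestrel.
Kestrel and Amelia together hold 76% + 9% = 85% of Palisade, so Amelia controls Palisade.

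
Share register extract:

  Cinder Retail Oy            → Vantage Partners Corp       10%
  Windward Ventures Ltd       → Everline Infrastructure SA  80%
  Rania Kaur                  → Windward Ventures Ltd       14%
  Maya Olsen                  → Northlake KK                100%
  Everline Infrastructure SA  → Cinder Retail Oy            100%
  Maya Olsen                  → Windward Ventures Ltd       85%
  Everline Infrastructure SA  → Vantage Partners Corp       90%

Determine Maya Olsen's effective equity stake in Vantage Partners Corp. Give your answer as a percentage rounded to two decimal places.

68.00%

Maya reaches Vantage along 2 paths.
Via Windward → Everline: 85% × 80% × 90% = 61.2%.
Via Windward → Everline → Cinder: 85% × 80% × 100% × 10% = 6.8%.
Total: 61.2% + 6.8% = 68%.
Rounded: 68.00%.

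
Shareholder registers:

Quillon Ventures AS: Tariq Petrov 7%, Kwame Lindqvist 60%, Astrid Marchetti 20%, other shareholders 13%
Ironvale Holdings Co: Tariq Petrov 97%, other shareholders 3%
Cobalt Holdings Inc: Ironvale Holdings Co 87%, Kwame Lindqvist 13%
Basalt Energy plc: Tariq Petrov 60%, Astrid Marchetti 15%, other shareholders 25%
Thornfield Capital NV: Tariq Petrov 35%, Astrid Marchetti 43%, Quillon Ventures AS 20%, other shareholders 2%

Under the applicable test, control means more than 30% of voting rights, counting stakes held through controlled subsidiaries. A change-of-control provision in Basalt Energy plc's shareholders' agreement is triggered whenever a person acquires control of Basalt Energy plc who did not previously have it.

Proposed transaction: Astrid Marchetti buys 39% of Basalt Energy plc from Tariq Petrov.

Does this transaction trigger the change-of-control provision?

Yes

The purchase adds only to Astrid's holdings (Tariq's stake shrinks), so Astrid is the only person who could newly come to control Basalt.
Astrid holds 43% of Thornfield, so Astrid controls Thornfield.
In Basalt, Astrid's side holds only 15%, not > 30%.
So before the transaction, Astrid does not control Basalt.
After the purchase, Astrid's direct stake in Basalt rises to 15% + 39% = 54%, and Tariq's stake falls to 21%.
Astrid holds 54% of Basalt, so Astrid controls Basalt.
Astrid did not control Basalt before and does after, so the clause is triggered.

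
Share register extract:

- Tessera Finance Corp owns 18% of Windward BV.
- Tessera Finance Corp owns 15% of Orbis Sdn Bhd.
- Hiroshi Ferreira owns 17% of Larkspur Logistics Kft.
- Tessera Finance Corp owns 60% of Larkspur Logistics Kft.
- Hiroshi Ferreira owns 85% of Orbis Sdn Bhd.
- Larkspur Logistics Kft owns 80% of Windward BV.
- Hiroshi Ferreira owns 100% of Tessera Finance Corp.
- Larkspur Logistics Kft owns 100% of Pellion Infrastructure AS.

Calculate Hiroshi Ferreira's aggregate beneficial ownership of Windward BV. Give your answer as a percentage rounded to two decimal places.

Hiroshi reaches Windward along 3 paths.
Via Larkspur: 17% × 80% = 13.6%.
Via Tessera → Larkspur: 100% × 60% × 80% = 48%.
Via Tessera: 100% × 18% = 18%.
Total: 13.6% + 48% + 18% = 79.6%.
Rounded: 79.60%.

79.60%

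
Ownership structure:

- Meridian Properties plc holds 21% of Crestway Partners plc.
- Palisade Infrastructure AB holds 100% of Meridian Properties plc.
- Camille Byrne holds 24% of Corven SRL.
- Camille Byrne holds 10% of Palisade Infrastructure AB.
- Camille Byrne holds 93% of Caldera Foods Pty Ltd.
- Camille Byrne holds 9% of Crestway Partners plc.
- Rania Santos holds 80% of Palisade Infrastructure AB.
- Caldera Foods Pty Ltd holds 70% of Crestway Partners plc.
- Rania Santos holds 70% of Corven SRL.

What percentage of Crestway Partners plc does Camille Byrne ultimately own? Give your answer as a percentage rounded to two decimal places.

Camille reaches Crestway along 3 paths.
Via Caldera: 93% × 70% = 65.1%.
Direct stake: 9% = 9%.
Via Palisade → Meridian: 10% × 100% × 21% = 2.1%.
Total: 65.1% + 9% + 2.1% = 76.2%.
Rounded: 76.20%.

76.20%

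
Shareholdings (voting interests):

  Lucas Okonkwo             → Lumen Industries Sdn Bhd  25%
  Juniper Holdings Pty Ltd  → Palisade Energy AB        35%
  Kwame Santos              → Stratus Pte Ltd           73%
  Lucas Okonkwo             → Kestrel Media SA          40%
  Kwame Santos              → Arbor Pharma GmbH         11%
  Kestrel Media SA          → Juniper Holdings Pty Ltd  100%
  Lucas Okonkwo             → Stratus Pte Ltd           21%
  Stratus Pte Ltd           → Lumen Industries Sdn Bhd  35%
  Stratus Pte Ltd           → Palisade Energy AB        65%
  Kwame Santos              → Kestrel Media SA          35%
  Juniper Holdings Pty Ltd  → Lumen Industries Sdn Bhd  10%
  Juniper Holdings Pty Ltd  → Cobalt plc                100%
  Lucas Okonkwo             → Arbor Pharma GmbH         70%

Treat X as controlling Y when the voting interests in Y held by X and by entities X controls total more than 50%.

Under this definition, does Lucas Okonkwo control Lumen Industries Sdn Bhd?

No

Lucas holds 70% of Arbor, so Lucas controls Arbor.
In Lumen, Lucas's side holds only 25%, not > 50%.
So Lucas does not control Lumen.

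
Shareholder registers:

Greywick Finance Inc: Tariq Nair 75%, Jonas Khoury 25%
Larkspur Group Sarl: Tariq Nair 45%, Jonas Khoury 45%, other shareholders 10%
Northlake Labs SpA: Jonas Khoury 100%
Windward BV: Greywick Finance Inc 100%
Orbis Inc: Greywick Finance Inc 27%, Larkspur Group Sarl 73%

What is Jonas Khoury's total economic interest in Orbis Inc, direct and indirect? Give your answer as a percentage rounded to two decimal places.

Jonas reaches Orbis along 2 paths.
Via Greywick: 25% × 27% = 6.75%.
Via Larkspur: 45% × 73% = 32.85%.
Total: 6.75% + 32.85% = 39.6%.
Rounded: 39.60%.

39.60%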